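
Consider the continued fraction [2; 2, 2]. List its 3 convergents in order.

Using the convergent recurrence p_i = a_i*p_{i-1} + p_{i-2}, q_i = a_i*q_{i-1} + q_{i-2} with p_{-2}=0, p_{-1}=1, q_{-2}=1, q_{-1}=0:
  i=0: a_0=2, p_0 = 2*1 + 0 = 2, q_0 = 2*0 + 1 = 1.
  i=1: a_1=2, p_1 = 2*2 + 1 = 5, q_1 = 2*1 + 0 = 2.
  i=2: a_2=2, p_2 = 2*5 + 2 = 12, q_2 = 2*2 + 1 = 5.

2/1, 5/2, 12/5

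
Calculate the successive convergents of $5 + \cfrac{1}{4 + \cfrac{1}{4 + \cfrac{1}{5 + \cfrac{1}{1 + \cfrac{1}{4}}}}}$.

5/1, 21/4, 89/17, 466/89, 555/106, 2686/513

Using the convergent recurrence p_i = a_i*p_{i-1} + p_{i-2}, q_i = a_i*q_{i-1} + q_{i-2} with p_{-2}=0, p_{-1}=1, q_{-2}=1, q_{-1}=0:
  i=0: a_0=5, p_0 = 5*1 + 0 = 5, q_0 = 5*0 + 1 = 1.
  i=1: a_1=4, p_1 = 4*5 + 1 = 21, q_1 = 4*1 + 0 = 4.
  i=2: a_2=4, p_2 = 4*21 + 5 = 89, q_2 = 4*4 + 1 = 17.
  i=3: a_3=5, p_3 = 5*89 + 21 = 466, q_3 = 5*17 + 4 = 89.
  i=4: a_4=1, p_4 = 1*466 + 89 = 555, q_4 = 1*89 + 17 = 106.
  i=5: a_5=4, p_5 = 4*555 + 466 = 2686, q_5 = 4*106 + 89 = 513.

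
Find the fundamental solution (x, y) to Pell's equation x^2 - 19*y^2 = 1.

(x, y) = (170, 39)

First expand sqrt(19) as a continued fraction. With x_i = (sqrt(19) + m_i)/d_i and (m_0, d_0) = (0, 1): a_0 = floor(sqrt(19)) = 4, since 4^2 = 16 <= 19 < 25 = 5^2.
Iterate m_{i+1} = d_i*a_i - m_i, d_{i+1} = (19 - m_{i+1}^2)/d_i, a_{i+1} = floor((a_0 + m_{i+1})/d_{i+1}):
  m_1 = 1*4 - 0 = 4, d_1 = (19 - 4^2)/1 = 3/1 = 3, a_1 = floor((4 + 4)/3) = 2.
  m_2 = 3*2 - 4 = 2, d_2 = (19 - 2^2)/3 = 15/3 = 5, a_2 = floor((4 + 2)/5) = 1.
  m_3 = 5*1 - 2 = 3, d_3 = (19 - 3^2)/5 = 10/5 = 2, a_3 = floor((4 + 3)/2) = 3.
  m_4 = 2*3 - 3 = 3, d_4 = (19 - 3^2)/2 = 10/2 = 5, a_4 = floor((4 + 3)/5) = 1.
  m_5 = 5*1 - 3 = 2, d_5 = (19 - 2^2)/5 = 15/5 = 3, a_5 = floor((4 + 2)/3) = 2.
  m_6 = 3*2 - 2 = 4, d_6 = (19 - 4^2)/3 = 3/3 = 1, a_6 = floor((4 + 4)/1) = 8.
  m_7 = 1*8 - 4 = 4, d_7 = (19 - 4^2)/1 = 3/1 = 3: (m_7, d_7) = (m_1, d_1) = (4, 3), so from here the quotients repeat a_1, ..., a_6; the period length is 6.
So sqrt(19) = [4; (2, 1, 3, 1, 2, 8)] with period length k = 6.
k is even, so the fundamental solution of x^2 - 19y^2 = 1 is (p_{k-1}, q_{k-1}) = (p_5, q_5); compute convergents through index 5.
Convergents (p_i = a_i*p_{i-1} + p_{i-2}, q_i = a_i*q_{i-1} + q_{i-2} with p_{-2}=0, p_{-1}=1, q_{-2}=1, q_{-1}=0):
  i=0: a_0=4, p_0 = 4*1 + 0 = 4, q_0 = 4*0 + 1 = 1.
  i=1: a_1=2, p_1 = 2*4 + 1 = 9, q_1 = 2*1 + 0 = 2.
  i=2: a_2=1, p_2 = 1*9 + 4 = 13, q_2 = 1*2 + 1 = 3.
  i=3: a_3=3, p_3 = 3*13 + 9 = 48, q_3 = 3*3 + 2 = 11.
  i=4: a_4=1, p_4 = 1*48 + 13 = 61, q_4 = 1*11 + 3 = 14.
  i=5: a_5=2, p_5 = 2*61 + 48 = 170, q_5 = 2*14 + 11 = 39.
Check: 170^2 - 19*39^2 = 28900 - 28899 = 1, so (x, y) = (170, 39) solves the equation, and by the theorem it is the least positive solution.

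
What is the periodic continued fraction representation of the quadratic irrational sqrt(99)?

[9; (1, 18)]

Write x_i = (sqrt(99) + m_i)/d_i with (m_0, d_0) = (0, 1). a_0 = floor(sqrt(99)) = 9, since 9^2 = 81 <= 99 < 100 = 10^2.
Iterate m_{i+1} = d_i*a_i - m_i, d_{i+1} = (99 - m_{i+1}^2)/d_i, a_{i+1} = floor((a_0 + m_{i+1})/d_{i+1}):
  m_1 = 1*9 - 0 = 9, d_1 = (99 - 9^2)/1 = 18/1 = 18, a_1 = floor((9 + 9)/18) = 1.
  m_2 = 18*1 - 9 = 9, d_2 = (99 - 9^2)/18 = 18/18 = 1, a_2 = floor((9 + 9)/1) = 18.
  m_3 = 1*18 - 9 = 9, d_3 = (99 - 9^2)/1 = 18/1 = 18: (m_3, d_3) = (m_1, d_1) = (9, 18), so from here the quotients repeat a_1, a_2; the period length is 2.
Hence the expansion of sqrt(99) is a_0 = 9 followed by the repeating block 1, 18 (period 2).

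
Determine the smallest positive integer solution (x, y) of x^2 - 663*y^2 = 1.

First expand sqrt(663) as a continued fraction. With x_i = (sqrt(663) + m_i)/d_i and (m_0, d_0) = (0, 1): a_0 = floor(sqrt(663)) = 25, since 25^2 = 625 <= 663 < 676 = 26^2.
Iterate m_{i+1} = d_i*a_i - m_i, d_{i+1} = (663 - m_{i+1}^2)/d_i, a_{i+1} = floor((a_0 + m_{i+1})/d_{i+1}):
  m_1 = 1*25 - 0 = 25, d_1 = (663 - 25^2)/1 = 38/1 = 38, a_1 = floor((25 + 25)/38) = 1.
  m_2 = 38*1 - 25 = 13, d_2 = (663 - 13^2)/38 = 494/38 = 13, a_2 = floor((25 + 13)/13) = 2.
  m_3 = 13*2 - 13 = 13, d_3 = (663 - 13^2)/13 = 494/13 = 38, a_3 = floor((25 + 13)/38) = 1.
  m_4 = 38*1 - 13 = 25, d_4 = (663 - 25^2)/38 = 38/38 = 1, a_4 = floor((25 + 25)/1) = 50.
  m_5 = 1*50 - 25 = 25, d_5 = (663 - 25^2)/1 = 38/1 = 38: (m_5, d_5) = (m_1, d_1) = (25, 38), so from here the quotients repeat a_1, ..., a_4; the period length is 4.
So sqrt(663) = [25; (1, 2, 1, 50)] with period length k = 4.
k is even, so the fundamental solution of x^2 - 663y^2 = 1 is (p_{k-1}, q_{k-1}) = (p_3, q_3); compute convergents through index 3.
Convergents (p_i = a_i*p_{i-1} + p_{i-2}, q_i = a_i*q_{i-1} + q_{i-2} with p_{-2}=0, p_{-1}=1, q_{-2}=1, q_{-1}=0):
  i=0: a_0=25, p_0 = 25*1 + 0 = 25, q_0 = 25*0 + 1 = 1.
  i=1: a_1=1, p_1 = 1*25 + 1 = 26, q_1 = 1*1 + 0 = 1.
  i=2: a_2=2, p_2 = 2*26 + 25 = 77, q_2 = 2*1 + 1 = 3.
  i=3: a_3=1, p_3 = 1*77 + 26 = 103, q_3 = 1*3 + 1 = 4.
Check: 103^2 - 663*4^2 = 10609 - 10608 = 1, so (x, y) = (103, 4) solves the equation, and by the theorem it is the least positive solution.

(x, y) = (103, 4)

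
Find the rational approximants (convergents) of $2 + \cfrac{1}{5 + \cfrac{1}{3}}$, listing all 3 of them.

Using the convergent recurrence p_i = a_i*p_{i-1} + p_{i-2}, q_i = a_i*q_{i-1} + q_{i-2} with p_{-2}=0, p_{-1}=1, q_{-2}=1, q_{-1}=0:
  i=0: a_0=2, p_0 = 2*1 + 0 = 2, q_0 = 2*0 + 1 = 1.
  i=1: a_1=5, p_1 = 5*2 + 1 = 11, q_1 = 5*1 + 0 = 5.
  i=2: a_2=3, p_2 = 3*11 + 2 = 35, q_2 = 3*5 + 1 = 16.

2/1, 11/5, 35/16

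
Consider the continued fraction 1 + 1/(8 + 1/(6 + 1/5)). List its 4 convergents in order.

Using the convergent recurrence p_i = a_i*p_{i-1} + p_{i-2}, q_i = a_i*q_{i-1} + q_{i-2} with p_{-2}=0, p_{-1}=1, q_{-2}=1, q_{-1}=0:
  i=0: a_0=1, p_0 = 1*1 + 0 = 1, q_0 = 1*0 + 1 = 1.
  i=1: a_1=8, p_1 = 8*1 + 1 = 9, q_1 = 8*1 + 0 = 8.
  i=2: a_2=6, p_2 = 6*9 + 1 = 55, q_2 = 6*8 + 1 = 49.
  i=3: a_3=5, p_3 = 5*55 + 9 = 284, q_3 = 5*49 + 8 = 253.

1/1, 9/8, 55/49, 284/253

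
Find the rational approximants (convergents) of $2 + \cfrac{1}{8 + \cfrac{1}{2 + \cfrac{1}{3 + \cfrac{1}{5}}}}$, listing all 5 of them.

2/1, 17/8, 36/17, 125/59, 661/312

Using the convergent recurrence p_i = a_i*p_{i-1} + p_{i-2}, q_i = a_i*q_{i-1} + q_{i-2} with p_{-2}=0, p_{-1}=1, q_{-2}=1, q_{-1}=0:
  i=0: a_0=2, p_0 = 2*1 + 0 = 2, q_0 = 2*0 + 1 = 1.
  i=1: a_1=8, p_1 = 8*2 + 1 = 17, q_1 = 8*1 + 0 = 8.
  i=2: a_2=2, p_2 = 2*17 + 2 = 36, q_2 = 2*8 + 1 = 17.
  i=3: a_3=3, p_3 = 3*36 + 17 = 125, q_3 = 3*17 + 8 = 59.
  i=4: a_4=5, p_4 = 5*125 + 36 = 661, q_4 = 5*59 + 17 = 312.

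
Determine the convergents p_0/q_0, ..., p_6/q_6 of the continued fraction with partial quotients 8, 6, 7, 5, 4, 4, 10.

8/1, 49/6, 351/43, 1804/221, 7567/927, 32072/3929, 328287/40217

Using the convergent recurrence p_i = a_i*p_{i-1} + p_{i-2}, q_i = a_i*q_{i-1} + q_{i-2} with p_{-2}=0, p_{-1}=1, q_{-2}=1, q_{-1}=0:
  i=0: a_0=8, p_0 = 8*1 + 0 = 8, q_0 = 8*0 + 1 = 1.
  i=1: a_1=6, p_1 = 6*8 + 1 = 49, q_1 = 6*1 + 0 = 6.
  i=2: a_2=7, p_2 = 7*49 + 8 = 351, q_2 = 7*6 + 1 = 43.
  i=3: a_3=5, p_3 = 5*351 + 49 = 1804, q_3 = 5*43 + 6 = 221.
  i=4: a_4=4, p_4 = 4*1804 + 351 = 7567, q_4 = 4*221 + 43 = 927.
  i=5: a_5=4, p_5 = 4*7567 + 1804 = 32072, q_5 = 4*927 + 221 = 3929.
  i=6: a_6=10, p_6 = 10*32072 + 7567 = 328287, q_6 = 10*3929 + 927 = 40217.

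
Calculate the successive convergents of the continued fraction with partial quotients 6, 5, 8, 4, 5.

6/1, 31/5, 254/41, 1047/169, 5489/886

Using the convergent recurrence p_i = a_i*p_{i-1} + p_{i-2}, q_i = a_i*q_{i-1} + q_{i-2} with p_{-2}=0, p_{-1}=1, q_{-2}=1, q_{-1}=0:
  i=0: a_0=6, p_0 = 6*1 + 0 = 6, q_0 = 6*0 + 1 = 1.
  i=1: a_1=5, p_1 = 5*6 + 1 = 31, q_1 = 5*1 + 0 = 5.
  i=2: a_2=8, p_2 = 8*31 + 6 = 254, q_2 = 8*5 + 1 = 41.
  i=3: a_3=4, p_3 = 4*254 + 31 = 1047, q_3 = 4*41 + 5 = 169.
  i=4: a_4=5, p_4 = 5*1047 + 254 = 5489, q_4 = 5*169 + 41 = 886.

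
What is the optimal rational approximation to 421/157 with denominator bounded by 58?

59/22

Expand x = 421/157 as a continued fraction with the Euclidean algorithm:
  421 = 2*157 + 107, so a_0 = 2.
  157 = 1*107 + 50, so a_1 = 1.
  107 = 2*50 + 7, so a_2 = 2.
  50 = 7*7 + 1, so a_3 = 7.
  7 = 7*1 + 0, so a_4 = 7.
so x = [2; 1, 2, 7, 7].
Convergents (p_i = a_i*p_{i-1} + p_{i-2}, q_i = a_i*q_{i-1} + q_{i-2} with p_{-2}=0, p_{-1}=1, q_{-2}=1, q_{-1}=0), until the denominator exceeds 58:
  i=0: a_0=2, p_0 = 2*1 + 0 = 2, q_0 = 2*0 + 1 = 1.
  i=1: a_1=1, p_1 = 1*2 + 1 = 3, q_1 = 1*1 + 0 = 1.
  i=2: a_2=2, p_2 = 2*3 + 2 = 8, q_2 = 2*1 + 1 = 3.
  i=3: a_3=7, p_3 = 7*8 + 3 = 59, q_3 = 7*3 + 1 = 22.
  i=4: a_4=7, p_4 = 7*59 + 8 = 421, q_4 = 7*22 + 3 = 157.
q_4 = 157 > 58, so the last convergent with denominator <= 58 is p_3/q_3 = 59/22.
The closest fraction with denominator <= 58 is either p_3/q_3 or the intermediate fraction (k*p_3 + p_2)/(k*q_3 + q_2) with the largest k >= 1 whose denominator stays <= 58; these approach x as k grows, and every other convergent or intermediate fraction in range is farther away.
Largest k: floor((58 - q_2)/q_3) = floor((58 - 3)/22) = 2.
That gives (2*59 + 8)/(2*22 + 3) = 126/47.
Compare the errors: |x - 59/22| = |421*22 - 59*157|/(157*22) = 1/3454, and |x - 126/47| = |421*47 - 126*157|/(157*47) = 5/7379.
Cross-multiplying, 1*7379 = 7379 < 17270 = 5*3454, so 1/3454 is smaller: the convergent 59/22 is closer to x than 126/47.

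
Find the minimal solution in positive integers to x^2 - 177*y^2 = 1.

First expand sqrt(177) as a continued fraction. With x_i = (sqrt(177) + m_i)/d_i and (m_0, d_0) = (0, 1): a_0 = floor(sqrt(177)) = 13, since 13^2 = 169 <= 177 < 196 = 14^2.
Iterate m_{i+1} = d_i*a_i - m_i, d_{i+1} = (177 - m_{i+1}^2)/d_i, a_{i+1} = floor((a_0 + m_{i+1})/d_{i+1}):
  m_1 = 1*13 - 0 = 13, d_1 = (177 - 13^2)/1 = 8/1 = 8, a_1 = floor((13 + 13)/8) = 3.
  m_2 = 8*3 - 13 = 11, d_2 = (177 - 11^2)/8 = 56/8 = 7, a_2 = floor((13 + 11)/7) = 3.
  m_3 = 7*3 - 11 = 10, d_3 = (177 - 10^2)/7 = 77/7 = 11, a_3 = floor((13 + 10)/11) = 2.
  m_4 = 11*2 - 10 = 12, d_4 = (177 - 12^2)/11 = 33/11 = 3, a_4 = floor((13 + 12)/3) = 8.
  m_5 = 3*8 - 12 = 12, d_5 = (177 - 12^2)/3 = 33/3 = 11, a_5 = floor((13 + 12)/11) = 2.
  m_6 = 11*2 - 12 = 10, d_6 = (177 - 10^2)/11 = 77/11 = 7, a_6 = floor((13 + 10)/7) = 3.
  m_7 = 7*3 - 10 = 11, d_7 = (177 - 11^2)/7 = 56/7 = 8, a_7 = floor((13 + 11)/8) = 3.
  m_8 = 8*3 - 11 = 13, d_8 = (177 - 13^2)/8 = 8/8 = 1, a_8 = floor((13 + 13)/1) = 26.
  m_9 = 1*26 - 13 = 13, d_9 = (177 - 13^2)/1 = 8/1 = 8: (m_9, d_9) = (m_1, d_1) = (13, 8), so from here the quotients repeat a_1, ..., a_8; the period length is 8.
So sqrt(177) = [13; (3, 3, 2, 8, 2, 3, 3, 26)] with period length k = 8.
k is even, so the fundamental solution of x^2 - 177y^2 = 1 is (p_{k-1}, q_{k-1}) = (p_7, q_7); compute convergents through index 7.
Convergents (p_i = a_i*p_{i-1} + p_{i-2}, q_i = a_i*q_{i-1} + q_{i-2} with p_{-2}=0, p_{-1}=1, q_{-2}=1, q_{-1}=0):
  i=0: a_0=13, p_0 = 13*1 + 0 = 13, q_0 = 13*0 + 1 = 1.
  i=1: a_1=3, p_1 = 3*13 + 1 = 40, q_1 = 3*1 + 0 = 3.
  i=2: a_2=3, p_2 = 3*40 + 13 = 133, q_2 = 3*3 + 1 = 10.
  i=3: a_3=2, p_3 = 2*133 + 40 = 306, q_3 = 2*10 + 3 = 23.
  i=4: a_4=8, p_4 = 8*306 + 133 = 2581, q_4 = 8*23 + 10 = 194.
  i=5: a_5=2, p_5 = 2*2581 + 306 = 5468, q_5 = 2*194 + 23 = 411.
  i=6: a_6=3, p_6 = 3*5468 + 2581 = 18985, q_6 = 3*411 + 194 = 1427.
  i=7: a_7=3, p_7 = 3*18985 + 5468 = 62423, q_7 = 3*1427 + 411 = 4692.
Check: 62423^2 - 177*4692^2 = 3896630929 - 3896630928 = 1, so (x, y) = (62423, 4692) solves the equation, and by the theorem it is the least positive solution.

(x, y) = (62423, 4692)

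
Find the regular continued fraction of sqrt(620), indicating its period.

[24; (1, 8, 1, 48)]

Write x_i = (sqrt(620) + m_i)/d_i with (m_0, d_0) = (0, 1). a_0 = floor(sqrt(620)) = 24, since 24^2 = 576 <= 620 < 625 = 25^2.
Iterate m_{i+1} = d_i*a_i - m_i, d_{i+1} = (620 - m_{i+1}^2)/d_i, a_{i+1} = floor((a_0 + m_{i+1})/d_{i+1}):
  m_1 = 1*24 - 0 = 24, d_1 = (620 - 24^2)/1 = 44/1 = 44, a_1 = floor((24 + 24)/44) = 1.
  m_2 = 44*1 - 24 = 20, d_2 = (620 - 20^2)/44 = 220/44 = 5, a_2 = floor((24 + 20)/5) = 8.
  m_3 = 5*8 - 20 = 20, d_3 = (620 - 20^2)/5 = 220/5 = 44, a_3 = floor((24 + 20)/44) = 1.
  m_4 = 44*1 - 20 = 24, d_4 = (620 - 24^2)/44 = 44/44 = 1, a_4 = floor((24 + 24)/1) = 48.
  m_5 = 1*48 - 24 = 24, d_5 = (620 - 24^2)/1 = 44/1 = 44: (m_5, d_5) = (m_1, d_1) = (24, 44), so from here the quotients repeat a_1, ..., a_4; the period length is 4.
Hence the expansion of sqrt(620) is a_0 = 24 followed by the repeating block 1, 8, 1, 48 (period 4).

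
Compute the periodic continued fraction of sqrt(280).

[16; (1, 2, 1, 2, 1, 32)]

Write x_i = (sqrt(280) + m_i)/d_i with (m_0, d_0) = (0, 1). a_0 = floor(sqrt(280)) = 16, since 16^2 = 256 <= 280 < 289 = 17^2.
Iterate m_{i+1} = d_i*a_i - m_i, d_{i+1} = (280 - m_{i+1}^2)/d_i, a_{i+1} = floor((a_0 + m_{i+1})/d_{i+1}):
  m_1 = 1*16 - 0 = 16, d_1 = (280 - 16^2)/1 = 24/1 = 24, a_1 = floor((16 + 16)/24) = 1.
  m_2 = 24*1 - 16 = 8, d_2 = (280 - 8^2)/24 = 216/24 = 9, a_2 = floor((16 + 8)/9) = 2.
  m_3 = 9*2 - 8 = 10, d_3 = (280 - 10^2)/9 = 180/9 = 20, a_3 = floor((16 + 10)/20) = 1.
  m_4 = 20*1 - 10 = 10, d_4 = (280 - 10^2)/20 = 180/20 = 9, a_4 = floor((16 + 10)/9) = 2.
  m_5 = 9*2 - 10 = 8, d_5 = (280 - 8^2)/9 = 216/9 = 24, a_5 = floor((16 + 8)/24) = 1.
  m_6 = 24*1 - 8 = 16, d_6 = (280 - 16^2)/24 = 24/24 = 1, a_6 = floor((16 + 16)/1) = 32.
  m_7 = 1*32 - 16 = 16, d_7 = (280 - 16^2)/1 = 24/1 = 24: (m_7, d_7) = (m_1, d_1) = (16, 24), so from here the quotients repeat a_1, ..., a_6; the period length is 6.
Hence the expansion of sqrt(280) is a_0 = 16 followed by the repeating block 1, 2, 1, 2, 1, 32 (period 6).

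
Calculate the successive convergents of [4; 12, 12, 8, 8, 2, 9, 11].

Using the convergent recurrence p_i = a_i*p_{i-1} + p_{i-2}, q_i = a_i*q_{i-1} + q_{i-2} with p_{-2}=0, p_{-1}=1, q_{-2}=1, q_{-1}=0:
  i=0: a_0=4, p_0 = 4*1 + 0 = 4, q_0 = 4*0 + 1 = 1.
  i=1: a_1=12, p_1 = 12*4 + 1 = 49, q_1 = 12*1 + 0 = 12.
  i=2: a_2=12, p_2 = 12*49 + 4 = 592, q_2 = 12*12 + 1 = 145.
  i=3: a_3=8, p_3 = 8*592 + 49 = 4785, q_3 = 8*145 + 12 = 1172.
  i=4: a_4=8, p_4 = 8*4785 + 592 = 38872, q_4 = 8*1172 + 145 = 9521.
  i=5: a_5=2, p_5 = 2*38872 + 4785 = 82529, q_5 = 2*9521 + 1172 = 20214.
  i=6: a_6=9, p_6 = 9*82529 + 38872 = 781633, q_6 = 9*20214 + 9521 = 191447.
  i=7: a_7=11, p_7 = 11*781633 + 82529 = 8680492, q_7 = 11*191447 + 20214 = 2126131.

4/1, 49/12, 592/145, 4785/1172, 38872/9521, 82529/20214, 781633/191447, 8680492/2126131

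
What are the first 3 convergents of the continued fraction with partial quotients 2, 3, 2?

Using the convergent recurrence p_i = a_i*p_{i-1} + p_{i-2}, q_i = a_i*q_{i-1} + q_{i-2} with p_{-2}=0, p_{-1}=1, q_{-2}=1, q_{-1}=0:
  i=0: a_0=2, p_0 = 2*1 + 0 = 2, q_0 = 2*0 + 1 = 1.
  i=1: a_1=3, p_1 = 3*2 + 1 = 7, q_1 = 3*1 + 0 = 3.
  i=2: a_2=2, p_2 = 2*7 + 2 = 16, q_2 = 2*3 + 1 = 7.

2/1, 7/3, 16/7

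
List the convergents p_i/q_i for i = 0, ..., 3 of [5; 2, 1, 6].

5/1, 11/2, 16/3, 107/20

Using the convergent recurrence p_i = a_i*p_{i-1} + p_{i-2}, q_i = a_i*q_{i-1} + q_{i-2} with p_{-2}=0, p_{-1}=1, q_{-2}=1, q_{-1}=0:
  i=0: a_0=5, p_0 = 5*1 + 0 = 5, q_0 = 5*0 + 1 = 1.
  i=1: a_1=2, p_1 = 2*5 + 1 = 11, q_1 = 2*1 + 0 = 2.
  i=2: a_2=1, p_2 = 1*11 + 5 = 16, q_2 = 1*2 + 1 = 3.
  i=3: a_3=6, p_3 = 6*16 + 11 = 107, q_3 = 6*3 + 2 = 20.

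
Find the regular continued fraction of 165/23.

[7; 5, 1, 3]

Run the Euclidean algorithm on 165 and 23; the successive quotients are the partial quotients a_0, a_1, ... (each step inverts the fractional part left over by the previous one):
  165 = 7*23 + 4, so a_0 = 7.
  23 = 5*4 + 3, so a_1 = 5.
  4 = 1*3 + 1, so a_2 = 1.
  3 = 3*1 + 0, so a_3 = 3.
The remainder reaches 0 after 4 divisions, so the expansion has 4 partial quotients, read off in order.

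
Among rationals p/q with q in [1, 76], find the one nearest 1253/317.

Expand x = 1253/317 as a continued fraction with the Euclidean algorithm:
  1253 = 3*317 + 302, so a_0 = 3.
  317 = 1*302 + 15, so a_1 = 1.
  302 = 20*15 + 2, so a_2 = 20.
  15 = 7*2 + 1, so a_3 = 7.
  2 = 2*1 + 0, so a_4 = 2.
so x = [3; 1, 20, 7, 2].
Convergents (p_i = a_i*p_{i-1} + p_{i-2}, q_i = a_i*q_{i-1} + q_{i-2} with p_{-2}=0, p_{-1}=1, q_{-2}=1, q_{-1}=0), until the denominator exceeds 76:
  i=0: a_0=3, p_0 = 3*1 + 0 = 3, q_0 = 3*0 + 1 = 1.
  i=1: a_1=1, p_1 = 1*3 + 1 = 4, q_1 = 1*1 + 0 = 1.
  i=2: a_2=20, p_2 = 20*4 + 3 = 83, q_2 = 20*1 + 1 = 21.
  i=3: a_3=7, p_3 = 7*83 + 4 = 585, q_3 = 7*21 + 1 = 148.
q_3 = 148 > 76, so the last convergent with denominator <= 76 is p_2/q_2 = 83/21.
The closest fraction with denominator <= 76 is either p_2/q_2 or the intermediate fraction (k*p_2 + p_1)/(k*q_2 + q_1) with the largest k >= 1 whose denominator stays <= 76; these approach x as k grows, and every other convergent or intermediate fraction in range is farther away.
Largest k: floor((76 - q_1)/q_2) = floor((76 - 1)/21) = 3.
That gives (3*83 + 4)/(3*21 + 1) = 253/64.
Compare the errors: |x - 83/21| = |1253*21 - 83*317|/(317*21) = 2/6657, and |x - 253/64| = |1253*64 - 253*317|/(317*64) = 9/20288.
Cross-multiplying, 2*20288 = 40576 < 59913 = 9*6657, so 2/6657 is smaller: the convergent 83/21 is closer to x than 253/64.

83/21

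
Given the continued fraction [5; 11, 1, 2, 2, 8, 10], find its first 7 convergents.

5/1, 56/11, 61/12, 178/35, 417/82, 3514/691, 35557/6992

Using the convergent recurrence p_i = a_i*p_{i-1} + p_{i-2}, q_i = a_i*q_{i-1} + q_{i-2} with p_{-2}=0, p_{-1}=1, q_{-2}=1, q_{-1}=0:
  i=0: a_0=5, p_0 = 5*1 + 0 = 5, q_0 = 5*0 + 1 = 1.
  i=1: a_1=11, p_1 = 11*5 + 1 = 56, q_1 = 11*1 + 0 = 11.
  i=2: a_2=1, p_2 = 1*56 + 5 = 61, q_2 = 1*11 + 1 = 12.
  i=3: a_3=2, p_3 = 2*61 + 56 = 178, q_3 = 2*12 + 11 = 35.
  i=4: a_4=2, p_4 = 2*178 + 61 = 417, q_4 = 2*35 + 12 = 82.
  i=5: a_5=8, p_5 = 8*417 + 178 = 3514, q_5 = 8*82 + 35 = 691.
  i=6: a_6=10, p_6 = 10*3514 + 417 = 35557, q_6 = 10*691 + 82 = 6992.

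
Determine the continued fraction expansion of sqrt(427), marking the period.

[20; (1, 1, 1, 40)]

Write x_i = (sqrt(427) + m_i)/d_i with (m_0, d_0) = (0, 1). a_0 = floor(sqrt(427)) = 20, since 20^2 = 400 <= 427 < 441 = 21^2.
Iterate m_{i+1} = d_i*a_i - m_i, d_{i+1} = (427 - m_{i+1}^2)/d_i, a_{i+1} = floor((a_0 + m_{i+1})/d_{i+1}):
  m_1 = 1*20 - 0 = 20, d_1 = (427 - 20^2)/1 = 27/1 = 27, a_1 = floor((20 + 20)/27) = 1.
  m_2 = 27*1 - 20 = 7, d_2 = (427 - 7^2)/27 = 378/27 = 14, a_2 = floor((20 + 7)/14) = 1.
  m_3 = 14*1 - 7 = 7, d_3 = (427 - 7^2)/14 = 378/14 = 27, a_3 = floor((20 + 7)/27) = 1.
  m_4 = 27*1 - 7 = 20, d_4 = (427 - 20^2)/27 = 27/27 = 1, a_4 = floor((20 + 20)/1) = 40.
  m_5 = 1*40 - 20 = 20, d_5 = (427 - 20^2)/1 = 27/1 = 27: (m_5, d_5) = (m_1, d_1) = (20, 27), so from here the quotients repeat a_1, ..., a_4; the period length is 4.
Hence the expansion of sqrt(427) is a_0 = 20 followed by the repeating block 1, 1, 1, 40 (period 4).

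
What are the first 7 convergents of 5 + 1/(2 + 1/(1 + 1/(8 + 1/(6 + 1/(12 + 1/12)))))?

Using the convergent recurrence p_i = a_i*p_{i-1} + p_{i-2}, q_i = a_i*q_{i-1} + q_{i-2} with p_{-2}=0, p_{-1}=1, q_{-2}=1, q_{-1}=0:
  i=0: a_0=5, p_0 = 5*1 + 0 = 5, q_0 = 5*0 + 1 = 1.
  i=1: a_1=2, p_1 = 2*5 + 1 = 11, q_1 = 2*1 + 0 = 2.
  i=2: a_2=1, p_2 = 1*11 + 5 = 16, q_2 = 1*2 + 1 = 3.
  i=3: a_3=8, p_3 = 8*16 + 11 = 139, q_3 = 8*3 + 2 = 26.
  i=4: a_4=6, p_4 = 6*139 + 16 = 850, q_4 = 6*26 + 3 = 159.
  i=5: a_5=12, p_5 = 12*850 + 139 = 10339, q_5 = 12*159 + 26 = 1934.
  i=6: a_6=12, p_6 = 12*10339 + 850 = 124918, q_6 = 12*1934 + 159 = 23367.

5/1, 11/2, 16/3, 139/26, 850/159, 10339/1934, 124918/23367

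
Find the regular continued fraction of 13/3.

[4; 3]

Run the Euclidean algorithm on 13 and 3; the successive quotients are the partial quotients a_0, a_1, ... (each step inverts the fractional part left over by the previous one):
  13 = 4*3 + 1, so a_0 = 4.
  3 = 3*1 + 0, so a_1 = 3.
The remainder reaches 0 after 2 divisions, so the expansion has 2 partial quotients, read off in order.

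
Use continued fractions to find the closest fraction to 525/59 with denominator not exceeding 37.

Expand x = 525/59 as a continued fraction with the Euclidean algorithm:
  525 = 8*59 + 53, so a_0 = 8.
  59 = 1*53 + 6, so a_1 = 1.
  53 = 8*6 + 5, so a_2 = 8.
  6 = 1*5 + 1, so a_3 = 1.
  5 = 5*1 + 0, so a_4 = 5.
so x = [8; 1, 8, 1, 5].
Convergents (p_i = a_i*p_{i-1} + p_{i-2}, q_i = a_i*q_{i-1} + q_{i-2} with p_{-2}=0, p_{-1}=1, q_{-2}=1, q_{-1}=0), until the denominator exceeds 37:
  i=0: a_0=8, p_0 = 8*1 + 0 = 8, q_0 = 8*0 + 1 = 1.
  i=1: a_1=1, p_1 = 1*8 + 1 = 9, q_1 = 1*1 + 0 = 1.
  i=2: a_2=8, p_2 = 8*9 + 8 = 80, q_2 = 8*1 + 1 = 9.
  i=3: a_3=1, p_3 = 1*80 + 9 = 89, q_3 = 1*9 + 1 = 10.
  i=4: a_4=5, p_4 = 5*89 + 80 = 525, q_4 = 5*10 + 9 = 59.
q_4 = 59 > 37, so the last convergent with denominator <= 37 is p_3/q_3 = 89/10.
The closest fraction with denominator <= 37 is either p_3/q_3 or the intermediate fraction (k*p_3 + p_2)/(k*q_3 + q_2) with the largest k >= 1 whose denominator stays <= 37; these approach x as k grows, and every other convergent or intermediate fraction in range is farther away.
Largest k: floor((37 - q_2)/q_3) = floor((37 - 9)/10) = 2.
That gives (2*89 + 80)/(2*10 + 9) = 258/29.
Compare the errors: |x - 89/10| = |525*10 - 89*59|/(59*10) = 1/590, and |x - 258/29| = |525*29 - 258*59|/(59*29) = 3/1711.
Cross-multiplying, 1*1711 = 1711 < 1770 = 3*590, so 1/590 is smaller: the convergent 89/10 is closer to x than 258/29.

89/10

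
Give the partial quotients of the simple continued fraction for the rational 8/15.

[0; 1, 1, 7]

Run the Euclidean algorithm on 8 and 15; the successive quotients are the partial quotients a_0, a_1, ... (each step inverts the fractional part left over by the previous one):
  8 = 0*15 + 8, so a_0 = 0.
  15 = 1*8 + 7, so a_1 = 1.
  8 = 1*7 + 1, so a_2 = 1.
  7 = 7*1 + 0, so a_3 = 7.
The remainder reaches 0 after 4 divisions, so the expansion has 4 partial quotients, read off in order.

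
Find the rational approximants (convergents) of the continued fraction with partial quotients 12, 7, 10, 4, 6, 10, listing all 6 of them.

12/1, 85/7, 862/71, 3533/291, 22060/1817, 224133/18461

Using the convergent recurrence p_i = a_i*p_{i-1} + p_{i-2}, q_i = a_i*q_{i-1} + q_{i-2} with p_{-2}=0, p_{-1}=1, q_{-2}=1, q_{-1}=0:
  i=0: a_0=12, p_0 = 12*1 + 0 = 12, q_0 = 12*0 + 1 = 1.
  i=1: a_1=7, p_1 = 7*12 + 1 = 85, q_1 = 7*1 + 0 = 7.
  i=2: a_2=10, p_2 = 10*85 + 12 = 862, q_2 = 10*7 + 1 = 71.
  i=3: a_3=4, p_3 = 4*862 + 85 = 3533, q_3 = 4*71 + 7 = 291.
  i=4: a_4=6, p_4 = 6*3533 + 862 = 22060, q_4 = 6*291 + 71 = 1817.
  i=5: a_5=10, p_5 = 10*22060 + 3533 = 224133, q_5 = 10*1817 + 291 = 18461.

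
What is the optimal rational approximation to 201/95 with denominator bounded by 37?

55/26

Expand x = 201/95 as a continued fraction with the Euclidean algorithm:
  201 = 2*95 + 11, so a_0 = 2.
  95 = 8*11 + 7, so a_1 = 8.
  11 = 1*7 + 4, so a_2 = 1.
  7 = 1*4 + 3, so a_3 = 1.
  4 = 1*3 + 1, so a_4 = 1.
  3 = 3*1 + 0, so a_5 = 3.
so x = [2; 8, 1, 1, 1, 3].
Convergents (p_i = a_i*p_{i-1} + p_{i-2}, q_i = a_i*q_{i-1} + q_{i-2} with p_{-2}=0, p_{-1}=1, q_{-2}=1, q_{-1}=0), until the denominator exceeds 37:
  i=0: a_0=2, p_0 = 2*1 + 0 = 2, q_0 = 2*0 + 1 = 1.
  i=1: a_1=8, p_1 = 8*2 + 1 = 17, q_1 = 8*1 + 0 = 8.
  i=2: a_2=1, p_2 = 1*17 + 2 = 19, q_2 = 1*8 + 1 = 9.
  i=3: a_3=1, p_3 = 1*19 + 17 = 36, q_3 = 1*9 + 8 = 17.
  i=4: a_4=1, p_4 = 1*36 + 19 = 55, q_4 = 1*17 + 9 = 26.
  i=5: a_5=3, p_5 = 3*55 + 36 = 201, q_5 = 3*26 + 17 = 95.
q_5 = 95 > 37, so the last convergent with denominator <= 37 is p_4/q_4 = 55/26.
The closest fraction with denominator <= 37 is either p_4/q_4 or the intermediate fraction (k*p_4 + p_3)/(k*q_4 + q_3) with the largest k >= 1 whose denominator stays <= 37; these approach x as k grows, and every other convergent or intermediate fraction in range is farther away.
Largest k: floor((37 - q_3)/q_4) = floor((37 - 17)/26) = 0.
Since k = 0, no intermediate fraction beyond p_4/q_4 has denominator <= 37, so the convergent 55/26 is the closest (its error is |201*26 - 55*95|/(95*26) = 1/2470).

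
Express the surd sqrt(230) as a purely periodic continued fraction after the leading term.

Write x_i = (sqrt(230) + m_i)/d_i with (m_0, d_0) = (0, 1). a_0 = floor(sqrt(230)) = 15, since 15^2 = 225 <= 230 < 256 = 16^2.
Iterate m_{i+1} = d_i*a_i - m_i, d_{i+1} = (230 - m_{i+1}^2)/d_i, a_{i+1} = floor((a_0 + m_{i+1})/d_{i+1}):
  m_1 = 1*15 - 0 = 15, d_1 = (230 - 15^2)/1 = 5/1 = 5, a_1 = floor((15 + 15)/5) = 6.
  m_2 = 5*6 - 15 = 15, d_2 = (230 - 15^2)/5 = 5/5 = 1, a_2 = floor((15 + 15)/1) = 30.
  m_3 = 1*30 - 15 = 15, d_3 = (230 - 15^2)/1 = 5/1 = 5: (m_3, d_3) = (m_1, d_1) = (15, 5), so from here the quotients repeat a_1, a_2; the period length is 2.
Hence the expansion of sqrt(230) is a_0 = 15 followed by the repeating block 6, 30 (period 2).

[15; (6, 30)]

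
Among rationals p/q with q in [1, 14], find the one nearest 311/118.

29/11

Expand x = 311/118 as a continued fraction with the Euclidean algorithm:
  311 = 2*118 + 75, so a_0 = 2.
  118 = 1*75 + 43, so a_1 = 1.
  75 = 1*43 + 32, so a_2 = 1.
  43 = 1*32 + 11, so a_3 = 1.
  32 = 2*11 + 10, so a_4 = 2.
  11 = 1*10 + 1, so a_5 = 1.
  10 = 10*1 + 0, so a_6 = 10.
so x = [2; 1, 1, 1, 2, 1, 10].
Convergents (p_i = a_i*p_{i-1} + p_{i-2}, q_i = a_i*q_{i-1} + q_{i-2} with p_{-2}=0, p_{-1}=1, q_{-2}=1, q_{-1}=0), until the denominator exceeds 14:
  i=0: a_0=2, p_0 = 2*1 + 0 = 2, q_0 = 2*0 + 1 = 1.
  i=1: a_1=1, p_1 = 1*2 + 1 = 3, q_1 = 1*1 + 0 = 1.
  i=2: a_2=1, p_2 = 1*3 + 2 = 5, q_2 = 1*1 + 1 = 2.
  i=3: a_3=1, p_3 = 1*5 + 3 = 8, q_3 = 1*2 + 1 = 3.
  i=4: a_4=2, p_4 = 2*8 + 5 = 21, q_4 = 2*3 + 2 = 8.
  i=5: a_5=1, p_5 = 1*21 + 8 = 29, q_5 = 1*8 + 3 = 11.
  i=6: a_6=10, p_6 = 10*29 + 21 = 311, q_6 = 10*11 + 8 = 118.
q_6 = 118 > 14, so the last convergent with denominator <= 14 is p_5/q_5 = 29/11.
The closest fraction with denominator <= 14 is either p_5/q_5 or the intermediate fraction (k*p_5 + p_4)/(k*q_5 + q_4) with the largest k >= 1 whose denominator stays <= 14; these approach x as k grows, and every other convergent or intermediate fraction in range is farther away.
Largest k: floor((14 - q_4)/q_5) = floor((14 - 8)/11) = 0.
Since k = 0, no intermediate fraction beyond p_5/q_5 has denominator <= 14, so the convergent 29/11 is the closest (its error is |311*11 - 29*118|/(118*11) = 1/1298).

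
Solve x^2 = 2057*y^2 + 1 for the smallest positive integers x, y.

(x, y) = (2177, 48)

First expand sqrt(2057) as a continued fraction. With x_i = (sqrt(2057) + m_i)/d_i and (m_0, d_0) = (0, 1): a_0 = floor(sqrt(2057)) = 45, since 45^2 = 2025 <= 2057 < 2116 = 46^2.
Iterate m_{i+1} = d_i*a_i - m_i, d_{i+1} = (2057 - m_{i+1}^2)/d_i, a_{i+1} = floor((a_0 + m_{i+1})/d_{i+1}):
  m_1 = 1*45 - 0 = 45, d_1 = (2057 - 45^2)/1 = 32/1 = 32, a_1 = floor((45 + 45)/32) = 2.
  m_2 = 32*2 - 45 = 19, d_2 = (2057 - 19^2)/32 = 1696/32 = 53, a_2 = floor((45 + 19)/53) = 1.
  m_3 = 53*1 - 19 = 34, d_3 = (2057 - 34^2)/53 = 901/53 = 17, a_3 = floor((45 + 34)/17) = 4.
  m_4 = 17*4 - 34 = 34, d_4 = (2057 - 34^2)/17 = 901/17 = 53, a_4 = floor((45 + 34)/53) = 1.
  m_5 = 53*1 - 34 = 19, d_5 = (2057 - 19^2)/53 = 1696/53 = 32, a_5 = floor((45 + 19)/32) = 2.
  m_6 = 32*2 - 19 = 45, d_6 = (2057 - 45^2)/32 = 32/32 = 1, a_6 = floor((45 + 45)/1) = 90.
  m_7 = 1*90 - 45 = 45, d_7 = (2057 - 45^2)/1 = 32/1 = 32: (m_7, d_7) = (m_1, d_1) = (45, 32), so from here the quotients repeat a_1, ..., a_6; the period length is 6.
So sqrt(2057) = [45; (2, 1, 4, 1, 2, 90)] with period length k = 6.
k is even, so the fundamental solution of x^2 - 2057y^2 = 1 is (p_{k-1}, q_{k-1}) = (p_5, q_5); compute convergents through index 5.
Convergents (p_i = a_i*p_{i-1} + p_{i-2}, q_i = a_i*q_{i-1} + q_{i-2} with p_{-2}=0, p_{-1}=1, q_{-2}=1, q_{-1}=0):
  i=0: a_0=45, p_0 = 45*1 + 0 = 45, q_0 = 45*0 + 1 = 1.
  i=1: a_1=2, p_1 = 2*45 + 1 = 91, q_1 = 2*1 + 0 = 2.
  i=2: a_2=1, p_2 = 1*91 + 45 = 136, q_2 = 1*2 + 1 = 3.
  i=3: a_3=4, p_3 = 4*136 + 91 = 635, q_3 = 4*3 + 2 = 14.
  i=4: a_4=1, p_4 = 1*635 + 136 = 771, q_4 = 1*14 + 3 = 17.
  i=5: a_5=2, p_5 = 2*771 + 635 = 2177, q_5 = 2*17 + 14 = 48.
Check: 2177^2 - 2057*48^2 = 4739329 - 4739328 = 1, so (x, y) = (2177, 48) solves the equation, and by the theorem it is the least positive solution.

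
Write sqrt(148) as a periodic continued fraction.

Write x_i = (sqrt(148) + m_i)/d_i with (m_0, d_0) = (0, 1). a_0 = floor(sqrt(148)) = 12, since 12^2 = 144 <= 148 < 169 = 13^2.
Iterate m_{i+1} = d_i*a_i - m_i, d_{i+1} = (148 - m_{i+1}^2)/d_i, a_{i+1} = floor((a_0 + m_{i+1})/d_{i+1}):
  m_1 = 1*12 - 0 = 12, d_1 = (148 - 12^2)/1 = 4/1 = 4, a_1 = floor((12 + 12)/4) = 6.
  m_2 = 4*6 - 12 = 12, d_2 = (148 - 12^2)/4 = 4/4 = 1, a_2 = floor((12 + 12)/1) = 24.
  m_3 = 1*24 - 12 = 12, d_3 = (148 - 12^2)/1 = 4/1 = 4: (m_3, d_3) = (m_1, d_1) = (12, 4), so from here the quotients repeat a_1, a_2; the period length is 2.
Hence the expansion of sqrt(148) is a_0 = 12 followed by the repeating block 6, 24 (period 2).

[12; (6, 24)]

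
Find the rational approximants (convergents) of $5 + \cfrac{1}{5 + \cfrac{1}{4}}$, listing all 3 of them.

Using the convergent recurrence p_i = a_i*p_{i-1} + p_{i-2}, q_i = a_i*q_{i-1} + q_{i-2} with p_{-2}=0, p_{-1}=1, q_{-2}=1, q_{-1}=0:
  i=0: a_0=5, p_0 = 5*1 + 0 = 5, q_0 = 5*0 + 1 = 1.
  i=1: a_1=5, p_1 = 5*5 + 1 = 26, q_1 = 5*1 + 0 = 5.
  i=2: a_2=4, p_2 = 4*26 + 5 = 109, q_2 = 4*5 + 1 = 21.

5/1, 26/5, 109/21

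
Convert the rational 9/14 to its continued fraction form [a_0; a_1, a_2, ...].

Run the Euclidean algorithm on 9 and 14; the successive quotients are the partial quotients a_0, a_1, ... (each step inverts the fractional part left over by the previous one):
  9 = 0*14 + 9, so a_0 = 0.
  14 = 1*9 + 5, so a_1 = 1.
  9 = 1*5 + 4, so a_2 = 1.
  5 = 1*4 + 1, so a_3 = 1.
  4 = 4*1 + 0, so a_4 = 4.
The remainder reaches 0 after 5 divisions, so the expansion has 5 partial quotients, read off in order.

[0; 1, 1, 1, 4]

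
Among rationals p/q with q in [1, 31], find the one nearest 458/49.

Expand x = 458/49 as a continued fraction with the Euclidean algorithm:
  458 = 9*49 + 17, so a_0 = 9.
  49 = 2*17 + 15, so a_1 = 2.
  17 = 1*15 + 2, so a_2 = 1.
  15 = 7*2 + 1, so a_3 = 7.
  2 = 2*1 + 0, so a_4 = 2.
so x = [9; 2, 1, 7, 2].
Convergents (p_i = a_i*p_{i-1} + p_{i-2}, q_i = a_i*q_{i-1} + q_{i-2} with p_{-2}=0, p_{-1}=1, q_{-2}=1, q_{-1}=0), until the denominator exceeds 31:
  i=0: a_0=9, p_0 = 9*1 + 0 = 9, q_0 = 9*0 + 1 = 1.
  i=1: a_1=2, p_1 = 2*9 + 1 = 19, q_1 = 2*1 + 0 = 2.
  i=2: a_2=1, p_2 = 1*19 + 9 = 28, q_2 = 1*2 + 1 = 3.
  i=3: a_3=7, p_3 = 7*28 + 19 = 215, q_3 = 7*3 + 2 = 23.
  i=4: a_4=2, p_4 = 2*215 + 28 = 458, q_4 = 2*23 + 3 = 49.
q_4 = 49 > 31, so the last convergent with denominator <= 31 is p_3/q_3 = 215/23.
The closest fraction with denominator <= 31 is either p_3/q_3 or the intermediate fraction (k*p_3 + p_2)/(k*q_3 + q_2) with the largest k >= 1 whose denominator stays <= 31; these approach x as k grows, and every other convergent or intermediate fraction in range is farther away.
Largest k: floor((31 - q_2)/q_3) = floor((31 - 3)/23) = 1.
That gives (1*215 + 28)/(1*23 + 3) = 243/26.
Compare the errors: |x - 215/23| = |458*23 - 215*49|/(49*23) = 1/1127, and |x - 243/26| = |458*26 - 243*49|/(49*26) = 1/1274.
Cross-multiplying, 1*1127 = 1127 < 1274 = 1*1274, so 1/1274 is smaller: the intermediate fraction 243/26 is closer to x than 215/23.

243/26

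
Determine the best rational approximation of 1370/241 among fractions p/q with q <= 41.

108/19

Expand x = 1370/241 as a continued fraction with the Euclidean algorithm:
  1370 = 5*241 + 165, so a_0 = 5.
  241 = 1*165 + 76, so a_1 = 1.
  165 = 2*76 + 13, so a_2 = 2.
  76 = 5*13 + 11, so a_3 = 5.
  13 = 1*11 + 2, so a_4 = 1.
  11 = 5*2 + 1, so a_5 = 5.
  2 = 2*1 + 0, so a_6 = 2.
so x = [5; 1, 2, 5, 1, 5, 2].
Convergents (p_i = a_i*p_{i-1} + p_{i-2}, q_i = a_i*q_{i-1} + q_{i-2} with p_{-2}=0, p_{-1}=1, q_{-2}=1, q_{-1}=0), until the denominator exceeds 41:
  i=0: a_0=5, p_0 = 5*1 + 0 = 5, q_0 = 5*0 + 1 = 1.
  i=1: a_1=1, p_1 = 1*5 + 1 = 6, q_1 = 1*1 + 0 = 1.
  i=2: a_2=2, p_2 = 2*6 + 5 = 17, q_2 = 2*1 + 1 = 3.
  i=3: a_3=5, p_3 = 5*17 + 6 = 91, q_3 = 5*3 + 1 = 16.
  i=4: a_4=1, p_4 = 1*91 + 17 = 108, q_4 = 1*16 + 3 = 19.
  i=5: a_5=5, p_5 = 5*108 + 91 = 631, q_5 = 5*19 + 16 = 111.
q_5 = 111 > 41, so the last convergent with denominator <= 41 is p_4/q_4 = 108/19.
The closest fraction with denominator <= 41 is either p_4/q_4 or the intermediate fraction (k*p_4 + p_3)/(k*q_4 + q_3) with the largest k >= 1 whose denominator stays <= 41; these approach x as k grows, and every other convergent or intermediate fraction in range is farther away.
Largest k: floor((41 - q_3)/q_4) = floor((41 - 16)/19) = 1.
That gives (1*108 + 91)/(1*19 + 16) = 199/35.
Compare the errors: |x - 108/19| = |1370*19 - 108*241|/(241*19) = 2/4579, and |x - 199/35| = |1370*35 - 199*241|/(241*35) = 9/8435.
Cross-multiplying, 2*8435 = 16870 < 41211 = 9*4579, so 2/4579 is smaller: the convergent 108/19 is closer to x than 199/35.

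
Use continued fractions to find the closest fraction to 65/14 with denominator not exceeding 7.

Expand x = 65/14 as a continued fraction with the Euclidean algorithm:
  65 = 4*14 + 9, so a_0 = 4.
  14 = 1*9 + 5, so a_1 = 1.
  9 = 1*5 + 4, so a_2 = 1.
  5 = 1*4 + 1, so a_3 = 1.
  4 = 4*1 + 0, so a_4 = 4.
so x = [4; 1, 1, 1, 4].
Convergents (p_i = a_i*p_{i-1} + p_{i-2}, q_i = a_i*q_{i-1} + q_{i-2} with p_{-2}=0, p_{-1}=1, q_{-2}=1, q_{-1}=0), until the denominator exceeds 7:
  i=0: a_0=4, p_0 = 4*1 + 0 = 4, q_0 = 4*0 + 1 = 1.
  i=1: a_1=1, p_1 = 1*4 + 1 = 5, q_1 = 1*1 + 0 = 1.
  i=2: a_2=1, p_2 = 1*5 + 4 = 9, q_2 = 1*1 + 1 = 2.
  i=3: a_3=1, p_3 = 1*9 + 5 = 14, q_3 = 1*2 + 1 = 3.
  i=4: a_4=4, p_4 = 4*14 + 9 = 65, q_4 = 4*3 + 2 = 14.
q_4 = 14 > 7, so the last convergent with denominator <= 7 is p_3/q_3 = 14/3.
The closest fraction with denominator <= 7 is either p_3/q_3 or the intermediate fraction (k*p_3 + p_2)/(k*q_3 + q_2) with the largest k >= 1 whose denominator stays <= 7; these approach x as k grows, and every other convergent or intermediate fraction in range is farther away.
Largest k: floor((7 - q_2)/q_3) = floor((7 - 2)/3) = 1.
That gives (1*14 + 9)/(1*3 + 2) = 23/5.
Compare the errors: |x - 14/3| = |65*3 - 14*14|/(14*3) = 1/42, and |x - 23/5| = |65*5 - 23*14|/(14*5) = 3/70.
Cross-multiplying, 1*70 = 70 < 126 = 3*42, so 1/42 is smaller: the convergent 14/3 is closer to x than 23/5.

14/3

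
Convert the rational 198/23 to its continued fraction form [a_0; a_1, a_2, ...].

Run the Euclidean algorithm on 198 and 23; the successive quotients are the partial quotients a_0, a_1, ... (each step inverts the fractional part left over by the previous one):
  198 = 8*23 + 14, so a_0 = 8.
  23 = 1*14 + 9, so a_1 = 1.
  14 = 1*9 + 5, so a_2 = 1.
  9 = 1*5 + 4, so a_3 = 1.
  5 = 1*4 + 1, so a_4 = 1.
  4 = 4*1 + 0, so a_5 = 4.
The remainder reaches 0 after 6 divisions, so the expansion has 6 partial quotients, read off in order.

[8; 1, 1, 1, 1, 4]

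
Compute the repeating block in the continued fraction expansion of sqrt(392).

Write x_i = (sqrt(392) + m_i)/d_i with (m_0, d_0) = (0, 1). a_0 = floor(sqrt(392)) = 19, since 19^2 = 361 <= 392 < 400 = 20^2.
Iterate m_{i+1} = d_i*a_i - m_i, d_{i+1} = (392 - m_{i+1}^2)/d_i, a_{i+1} = floor((a_0 + m_{i+1})/d_{i+1}):
  m_1 = 1*19 - 0 = 19, d_1 = (392 - 19^2)/1 = 31/1 = 31, a_1 = floor((19 + 19)/31) = 1.
  m_2 = 31*1 - 19 = 12, d_2 = (392 - 12^2)/31 = 248/31 = 8, a_2 = floor((19 + 12)/8) = 3.
  m_3 = 8*3 - 12 = 12, d_3 = (392 - 12^2)/8 = 248/8 = 31, a_3 = floor((19 + 12)/31) = 1.
  m_4 = 31*1 - 12 = 19, d_4 = (392 - 19^2)/31 = 31/31 = 1, a_4 = floor((19 + 19)/1) = 38.
  m_5 = 1*38 - 19 = 19, d_5 = (392 - 19^2)/1 = 31/1 = 31: (m_5, d_5) = (m_1, d_1) = (19, 31), so from here the quotients repeat a_1, ..., a_4; the period length is 4.
Hence the expansion of sqrt(392) is a_0 = 19 followed by the repeating block 1, 3, 1, 38 (period 4).

[19; (1, 3, 1, 38)]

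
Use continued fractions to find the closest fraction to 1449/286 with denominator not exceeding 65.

Expand x = 1449/286 as a continued fraction with the Euclidean algorithm:
  1449 = 5*286 + 19, so a_0 = 5.
  286 = 15*19 + 1, so a_1 = 15.
  19 = 19*1 + 0, so a_2 = 19.
so x = [5; 15, 19].
Convergents (p_i = a_i*p_{i-1} + p_{i-2}, q_i = a_i*q_{i-1} + q_{i-2} with p_{-2}=0, p_{-1}=1, q_{-2}=1, q_{-1}=0), until the denominator exceeds 65:
  i=0: a_0=5, p_0 = 5*1 + 0 = 5, q_0 = 5*0 + 1 = 1.
  i=1: a_1=15, p_1 = 15*5 + 1 = 76, q_1 = 15*1 + 0 = 15.
  i=2: a_2=19, p_2 = 19*76 + 5 = 1449, q_2 = 19*15 + 1 = 286.
q_2 = 286 > 65, so the last convergent with denominator <= 65 is p_1/q_1 = 76/15.
The closest fraction with denominator <= 65 is either p_1/q_1 or the intermediate fraction (k*p_1 + p_0)/(k*q_1 + q_0) with the largest k >= 1 whose denominator stays <= 65; these approach x as k grows, and every other convergent or intermediate fraction in range is farther away.
Largest k: floor((65 - q_0)/q_1) = floor((65 - 1)/15) = 4.
That gives (4*76 + 5)/(4*15 + 1) = 309/61.
Compare the errors: |x - 76/15| = |1449*15 - 76*286|/(286*15) = 1/4290, and |x - 309/61| = |1449*61 - 309*286|/(286*61) = 15/17446.
Cross-multiplying, 1*17446 = 17446 < 64350 = 15*4290, so 1/4290 is smaller: the convergent 76/15 is closer to x than 309/61.

76/15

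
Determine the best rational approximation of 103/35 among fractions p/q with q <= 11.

32/11

Expand x = 103/35 as a continued fraction with the Euclidean algorithm:
  103 = 2*35 + 33, so a_0 = 2.
  35 = 1*33 + 2, so a_1 = 1.
  33 = 16*2 + 1, so a_2 = 16.
  2 = 2*1 + 0, so a_3 = 2.
so x = [2; 1, 16, 2].
Convergents (p_i = a_i*p_{i-1} + p_{i-2}, q_i = a_i*q_{i-1} + q_{i-2} with p_{-2}=0, p_{-1}=1, q_{-2}=1, q_{-1}=0), until the denominator exceeds 11:
  i=0: a_0=2, p_0 = 2*1 + 0 = 2, q_0 = 2*0 + 1 = 1.
  i=1: a_1=1, p_1 = 1*2 + 1 = 3, q_1 = 1*1 + 0 = 1.
  i=2: a_2=16, p_2 = 16*3 + 2 = 50, q_2 = 16*1 + 1 = 17.
q_2 = 17 > 11, so the last convergent with denominator <= 11 is p_1/q_1 = 3/1.
The closest fraction with denominator <= 11 is either p_1/q_1 or the intermediate fraction (k*p_1 + p_0)/(k*q_1 + q_0) with the largest k >= 1 whose denominator stays <= 11; these approach x as k grows, and every other convergent or intermediate fraction in range is farther away.
Largest k: floor((11 - q_0)/q_1) = floor((11 - 1)/1) = 10.
That gives (10*3 + 2)/(10*1 + 1) = 32/11.
Compare the errors: |x - 3/1| = |103*1 - 3*35|/(35*1) = 2/35, and |x - 32/11| = |103*11 - 32*35|/(35*11) = 13/385.
Cross-multiplying, 13*35 = 455 < 770 = 2*385, so 13/385 is smaller: the intermediate fraction 32/11 is closer to x than 3/1.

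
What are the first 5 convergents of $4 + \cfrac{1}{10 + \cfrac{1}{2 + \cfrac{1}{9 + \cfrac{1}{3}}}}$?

4/1, 41/10, 86/21, 815/199, 2531/618

Using the convergent recurrence p_i = a_i*p_{i-1} + p_{i-2}, q_i = a_i*q_{i-1} + q_{i-2} with p_{-2}=0, p_{-1}=1, q_{-2}=1, q_{-1}=0:
  i=0: a_0=4, p_0 = 4*1 + 0 = 4, q_0 = 4*0 + 1 = 1.
  i=1: a_1=10, p_1 = 10*4 + 1 = 41, q_1 = 10*1 + 0 = 10.
  i=2: a_2=2, p_2 = 2*41 + 4 = 86, q_2 = 2*10 + 1 = 21.
  i=3: a_3=9, p_3 = 9*86 + 41 = 815, q_3 = 9*21 + 10 = 199.
  i=4: a_4=3, p_4 = 3*815 + 86 = 2531, q_4 = 3*199 + 21 = 618.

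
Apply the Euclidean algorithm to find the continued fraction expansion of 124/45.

Run the Euclidean algorithm on 124 and 45; the successive quotients are the partial quotients a_0, a_1, ... (each step inverts the fractional part left over by the previous one):
  124 = 2*45 + 34, so a_0 = 2.
  45 = 1*34 + 11, so a_1 = 1.
  34 = 3*11 + 1, so a_2 = 3.
  11 = 11*1 + 0, so a_3 = 11.
The remainder reaches 0 after 4 divisions, so the expansion has 4 partial quotients, read off in order.

[2; 1, 3, 11]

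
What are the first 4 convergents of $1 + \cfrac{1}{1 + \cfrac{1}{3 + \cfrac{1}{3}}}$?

1/1, 2/1, 7/4, 23/13

Using the convergent recurrence p_i = a_i*p_{i-1} + p_{i-2}, q_i = a_i*q_{i-1} + q_{i-2} with p_{-2}=0, p_{-1}=1, q_{-2}=1, q_{-1}=0:
  i=0: a_0=1, p_0 = 1*1 + 0 = 1, q_0 = 1*0 + 1 = 1.
  i=1: a_1=1, p_1 = 1*1 + 1 = 2, q_1 = 1*1 + 0 = 1.
  i=2: a_2=3, p_2 = 3*2 + 1 = 7, q_2 = 3*1 + 1 = 4.
  i=3: a_3=3, p_3 = 3*7 + 2 = 23, q_3 = 3*4 + 1 = 13.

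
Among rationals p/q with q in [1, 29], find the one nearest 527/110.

115/24

Expand x = 527/110 as a continued fraction with the Euclidean algorithm:
  527 = 4*110 + 87, so a_0 = 4.
  110 = 1*87 + 23, so a_1 = 1.
  87 = 3*23 + 18, so a_2 = 3.
  23 = 1*18 + 5, so a_3 = 1.
  18 = 3*5 + 3, so a_4 = 3.
  5 = 1*3 + 2, so a_5 = 1.
  3 = 1*2 + 1, so a_6 = 1.
  2 = 2*1 + 0, so a_7 = 2.
so x = [4; 1, 3, 1, 3, 1, 1, 2].
Convergents (p_i = a_i*p_{i-1} + p_{i-2}, q_i = a_i*q_{i-1} + q_{i-2} with p_{-2}=0, p_{-1}=1, q_{-2}=1, q_{-1}=0), until the denominator exceeds 29:
  i=0: a_0=4, p_0 = 4*1 + 0 = 4, q_0 = 4*0 + 1 = 1.
  i=1: a_1=1, p_1 = 1*4 + 1 = 5, q_1 = 1*1 + 0 = 1.
  i=2: a_2=3, p_2 = 3*5 + 4 = 19, q_2 = 3*1 + 1 = 4.
  i=3: a_3=1, p_3 = 1*19 + 5 = 24, q_3 = 1*4 + 1 = 5.
  i=4: a_4=3, p_4 = 3*24 + 19 = 91, q_4 = 3*5 + 4 = 19.
  i=5: a_5=1, p_5 = 1*91 + 24 = 115, q_5 = 1*19 + 5 = 24.
  i=6: a_6=1, p_6 = 1*115 + 91 = 206, q_6 = 1*24 + 19 = 43.
q_6 = 43 > 29, so the last convergent with denominator <= 29 is p_5/q_5 = 115/24.
The closest fraction with denominator <= 29 is either p_5/q_5 or the intermediate fraction (k*p_5 + p_4)/(k*q_5 + q_4) with the largest k >= 1 whose denominator stays <= 29; these approach x as k grows, and every other convergent or intermediate fraction in range is farther away.
Largest k: floor((29 - q_4)/q_5) = floor((29 - 19)/24) = 0.
Since k = 0, no intermediate fraction beyond p_5/q_5 has denominator <= 29, so the convergent 115/24 is the closest (its error is |527*24 - 115*110|/(110*24) = 2/2640).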